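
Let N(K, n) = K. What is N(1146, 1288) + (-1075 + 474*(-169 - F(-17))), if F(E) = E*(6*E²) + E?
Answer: 13900595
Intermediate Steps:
F(E) = E + 6*E³ (F(E) = 6*E³ + E = E + 6*E³)
N(1146, 1288) + (-1075 + 474*(-169 - F(-17))) = 1146 + (-1075 + 474*(-169 - (-17 + 6*(-17)³))) = 1146 + (-1075 + 474*(-169 - (-17 + 6*(-4913)))) = 1146 + (-1075 + 474*(-169 - (-17 - 29478))) = 1146 + (-1075 + 474*(-169 - 1*(-29495))) = 1146 + (-1075 + 474*(-169 + 29495)) = 1146 + (-1075 + 474*29326) = 1146 + (-1075 + 13900524) = 1146 + 13899449 = 13900595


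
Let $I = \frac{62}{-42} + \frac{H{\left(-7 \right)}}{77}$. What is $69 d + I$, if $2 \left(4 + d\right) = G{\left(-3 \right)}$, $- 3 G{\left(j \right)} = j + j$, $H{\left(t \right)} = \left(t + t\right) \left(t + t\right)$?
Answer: $- \frac{47570}{231} \approx -205.93$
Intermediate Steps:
$H{\left(t \right)} = 4 t^{2}$ ($H{\left(t \right)} = 2 t 2 t = 4 t^{2}$)
$G{\left(j \right)} = - \frac{2 j}{3}$ ($G{\left(j \right)} = - \frac{j + j}{3} = - \frac{2 j}{3}$)
$I = \frac{247}{231}$ ($I = \frac{62}{-42} + \frac{4 \left(-7\right)^{2}}{77} = 62 \left(- \frac{1}{42}\right) + 4 \cdot 49 \cdot \frac{1}{77} = - \frac{31}{21} + 196 \cdot \frac{1}{77} = - \frac{31}{21} + \frac{28}{11} = \frac{247}{231} \approx 1.0693$)
$d = -3$ ($d = -4 + \frac{\left(- \frac{2}{3}\right) \left(-3\right)}{2} = -4 + \frac{1}{2} \cdot 2 = -4 + 1 = -3$)
$69 d + I = 69 \left(-3\right) + \frac{247}{231} = -207 + \frac{247}{231} = - \frac{47570}{231}$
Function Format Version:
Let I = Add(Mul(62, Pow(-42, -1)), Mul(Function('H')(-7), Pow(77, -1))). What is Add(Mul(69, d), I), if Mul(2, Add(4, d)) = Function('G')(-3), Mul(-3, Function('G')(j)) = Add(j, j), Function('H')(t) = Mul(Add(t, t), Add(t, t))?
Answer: Rational(-47570, 231) ≈ -205.93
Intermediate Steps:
Function('H')(t) = Mul(4, Pow(t, 2)) (Function('H')(t) = Mul(Mul(2, t), Mul(2, t)) = Mul(4, Pow(t, 2)))
Function('G')(j) = Mul(Rational(-2, 3), j) (Function('G')(j) = Mul(Rational(-1, 3), Add(j, j)) = Mul(Rational(-1, 3), Mul(2, j)) = Mul(Rational(-2, 3), j))
I = Rational(247, 231) (I = Add(Mul(62, Pow(-42, -1)), Mul(Mul(4, Pow(-7, 2)), Pow(77, -1))) = Add(Mul(62, Rational(-1, 42)), Mul(Mul(4, 49), Rational(1, 77))) = Add(Rational(-31, 21), Mul(196, Rational(1, 77))) = Add(Rational(-31, 21), Rational(28, 11)) = Rational(247, 231) ≈ 1.0693)
d = -3 (d = Add(-4, Mul(Rational(1, 2), Mul(Rational(-2, 3), -3))) = Add(-4, Mul(Rational(1, 2), 2)) = Add(-4, 1) = -3)
Add(Mul(69, d), I) = Add(Mul(69, -3), Rational(247, 231)) = Add(-207, Rational(247, 231)) = Rational(-47570, 231)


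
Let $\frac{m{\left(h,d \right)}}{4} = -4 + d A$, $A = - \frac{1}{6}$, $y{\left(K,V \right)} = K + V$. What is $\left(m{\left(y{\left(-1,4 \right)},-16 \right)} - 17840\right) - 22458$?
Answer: $- \frac{120910}{3} \approx -40303.0$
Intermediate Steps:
$A = - \frac{1}{6}$ ($A = \left(-1\right) \frac{1}{6} = - \frac{1}{6} \approx -0.16667$)
$m{\left(h,d \right)} = -16 - \frac{2 d}{3}$ ($m{\left(h,d \right)} = 4 \left(-4 + d \left(- \frac{1}{6}\right)\right) = 4 \left(-4 - \frac{d}{6}\right) = -16 - \frac{2 d}{3}$)
$\left(m{\left(y{\left(-1,4 \right)},-16 \right)} - 17840\right) - 22458 = \left(\left(-16 - - \frac{32}{3}\right) - 17840\right) - 22458 = \left(\left(-16 + \frac{32}{3}\right) - 17840\right) - 22458 = \left(- \frac{16}{3} - 17840\right) - 22458 = - \frac{53536}{3} - 22458 = - \frac{120910}{3}$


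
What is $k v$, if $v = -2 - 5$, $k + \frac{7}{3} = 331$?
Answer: $- \frac{6902}{3} \approx -2300.7$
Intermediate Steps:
$k = \frac{986}{3}$ ($k = - \frac{7}{3} + 331 = \frac{986}{3} \approx 328.67$)
$v = -7$ ($v = -2 - 5 = -7$)
$k v = \frac{986}{3} \left(-7\right) = - \frac{6902}{3}$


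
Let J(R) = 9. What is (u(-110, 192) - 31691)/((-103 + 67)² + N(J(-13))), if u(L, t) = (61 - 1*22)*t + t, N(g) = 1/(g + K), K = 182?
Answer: -4586101/247537 ≈ -18.527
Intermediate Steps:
N(g) = 1/(182 + g) (N(g) = 1/(g + 182) = 1/(182 + g))
u(L, t) = 40*t (u(L, t) = (61 - 22)*t + t = 39*t + t = 40*t)
(u(-110, 192) - 31691)/((-103 + 67)² + N(J(-13))) = (40*192 - 31691)/((-103 + 67)² + 1/(182 + 9)) = (7680 - 31691)/((-36)² + 1/191) = -24011/(1296 + 1/191) = -24011/247537/191 = -24011*191/247537 = -4586101/247537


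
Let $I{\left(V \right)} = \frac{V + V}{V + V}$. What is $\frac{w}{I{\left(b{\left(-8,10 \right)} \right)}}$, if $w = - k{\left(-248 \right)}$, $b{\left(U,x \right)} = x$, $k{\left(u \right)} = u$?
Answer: $248$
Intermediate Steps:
$I{\left(V \right)} = 1$ ($I{\left(V \right)} = \frac{2 V}{2 V} = 2 V \frac{1}{2 V} = 1$)
$w = 248$ ($w = \left(-1\right) \left(-248\right) = 248$)
$\frac{w}{I{\left(b{\left(-8,10 \right)} \right)}} = \frac{248}{1} = 248 \cdot 1 = 248$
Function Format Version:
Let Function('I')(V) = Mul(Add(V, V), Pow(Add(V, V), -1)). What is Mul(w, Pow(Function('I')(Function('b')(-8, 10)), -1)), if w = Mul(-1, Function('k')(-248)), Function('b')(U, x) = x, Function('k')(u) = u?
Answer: 248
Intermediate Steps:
Function('I')(V) = 1 (Function('I')(V) = Mul(Mul(2, V), Pow(Mul(2, V), -1)) = Mul(Mul(2, V), Mul(Rational(1, 2), Pow(V, -1))) = 1)
w = 248 (w = Mul(-1, -248) = 248)
Mul(w, Pow(Function('I')(Function('b')(-8, 10)), -1)) = Mul(248, Pow(1, -1)) = Mul(248, 1) = 248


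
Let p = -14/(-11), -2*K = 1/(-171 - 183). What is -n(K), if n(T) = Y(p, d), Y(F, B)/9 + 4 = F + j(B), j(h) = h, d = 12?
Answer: -918/11 ≈ -83.455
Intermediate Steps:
K = 1/708 (K = -1/(2*(-171 - 183)) = -½/(-354) = -½*(-1/354) = 1/708 ≈ 0.0014124)
p = 14/11 (p = -14*(-1/11) = 14/11 ≈ 1.2727)
Y(F, B) = -36 + 9*B + 9*F (Y(F, B) = -36 + 9*(F + B) = -36 + 9*(B + F) = -36 + (9*B + 9*F) = -36 + 9*B + 9*F)
n(T) = 918/11 (n(T) = -36 + 9*12 + 9*(14/11) = -36 + 108 + 126/11 = 918/11)
-n(K) = -1*918/11 = -918/11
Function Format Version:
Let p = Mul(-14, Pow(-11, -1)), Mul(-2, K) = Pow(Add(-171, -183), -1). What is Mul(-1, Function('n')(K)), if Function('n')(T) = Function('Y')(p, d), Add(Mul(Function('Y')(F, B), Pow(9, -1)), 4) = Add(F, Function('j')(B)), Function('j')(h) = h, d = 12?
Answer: Rational(-918, 11) ≈ -83.455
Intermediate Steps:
K = Rational(1, 708) (K = Mul(Rational(-1, 2), Pow(Add(-171, -183), -1)) = Mul(Rational(-1, 2), Pow(-354, -1)) = Mul(Rational(-1, 2), Rational(-1, 354)) = Rational(1, 708) ≈ 0.0014124)
p = Rational(14, 11) (p = Mul(-14, Rational(-1, 11)) = Rational(14, 11) ≈ 1.2727)
Function('Y')(F, B) = Add(-36, Mul(9, B), Mul(9, F)) (Function('Y')(F, B) = Add(-36, Mul(9, Add(F, B))) = Add(-36, Mul(9, Add(B, F))) = Add(-36, Add(Mul(9, B), Mul(9, F))) = Add(-36, Mul(9, B), Mul(9, F)))
Function('n')(T) = Rational(918, 11) (Function('n')(T) = Add(-36, Mul(9, 12), Mul(9, Rational(14, 11))) = Add(-36, 108, Rational(126, 11)) = Rational(918, 11))
Mul(-1, Function('n')(K)) = Mul(-1, Rational(918, 11)) = Rational(-918, 11)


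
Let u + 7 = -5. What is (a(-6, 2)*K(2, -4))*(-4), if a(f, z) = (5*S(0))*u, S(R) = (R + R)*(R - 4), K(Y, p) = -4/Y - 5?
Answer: 0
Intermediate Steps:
K(Y, p) = -5 - 4/Y
S(R) = 2*R*(-4 + R) (S(R) = (2*R)*(-4 + R) = 2*R*(-4 + R))
u = -12 (u = -7 - 5 = -12)
a(f, z) = 0 (a(f, z) = (5*(2*0*(-4 + 0)))*(-12) = (5*(2*0*(-4)))*(-12) = (5*0)*(-12) = 0*(-12) = 0)
(a(-6, 2)*K(2, -4))*(-4) = (0*(-5 - 4/2))*(-4) = (0*(-5 - 4*½))*(-4) = (0*(-5 - 2))*(-4) = (0*(-7))*(-4) = 0*(-4) = 0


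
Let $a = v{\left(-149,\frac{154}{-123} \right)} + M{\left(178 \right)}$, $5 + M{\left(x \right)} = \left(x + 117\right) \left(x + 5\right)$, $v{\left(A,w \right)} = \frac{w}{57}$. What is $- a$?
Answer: $- \frac{378453626}{7011} \approx -53980.0$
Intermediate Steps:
$v{\left(A,w \right)} = \frac{w}{57}$ ($v{\left(A,w \right)} = w \frac{1}{57} = \frac{w}{57}$)
$M{\left(x \right)} = -5 + \left(5 + x\right) \left(117 + x\right)$ ($M{\left(x \right)} = -5 + \left(x + 117\right) \left(x + 5\right) = -5 + \left(117 + x\right) \left(5 + x\right) = -5 + \left(5 + x\right) \left(117 + x\right)$)
$a = \frac{378453626}{7011}$ ($a = \frac{154 \frac{1}{-123}}{57} + \left(580 + 178^{2} + 122 \cdot 178\right) = \frac{154 \left(- \frac{1}{123}\right)}{57} + \left(580 + 31684 + 21716\right) = \frac{1}{57} \left(- \frac{154}{123}\right) + 53980 = - \frac{154}{7011} + 53980 = \frac{378453626}{7011} \approx 53980.0$)
$- a = \left(-1\right) \frac{378453626}{7011} = - \frac{378453626}{7011}$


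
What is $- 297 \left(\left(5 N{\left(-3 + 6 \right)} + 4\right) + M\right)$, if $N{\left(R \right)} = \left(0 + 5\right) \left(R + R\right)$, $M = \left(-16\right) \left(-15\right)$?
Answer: $-117018$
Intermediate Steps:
$M = 240$
$N{\left(R \right)} = 10 R$ ($N{\left(R \right)} = 5 \cdot 2 R = 10 R$)
$- 297 \left(\left(5 N{\left(-3 + 6 \right)} + 4\right) + M\right) = - 297 \left(\left(5 \cdot 10 \left(-3 + 6\right) + 4\right) + 240\right) = - 297 \left(\left(5 \cdot 10 \cdot 3 + 4\right) + 240\right) = - 297 \left(\left(5 \cdot 30 + 4\right) + 240\right) = - 297 \left(\left(150 + 4\right) + 240\right) = - 297 \left(154 + 240\right) = \left(-297\right) 394 = -117018$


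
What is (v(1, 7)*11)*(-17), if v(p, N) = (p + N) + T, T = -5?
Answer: -561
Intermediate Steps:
v(p, N) = -5 + N + p (v(p, N) = (p + N) - 5 = (N + p) - 5 = -5 + N + p)
(v(1, 7)*11)*(-17) = ((-5 + 7 + 1)*11)*(-17) = (3*11)*(-17) = 33*(-17) = -561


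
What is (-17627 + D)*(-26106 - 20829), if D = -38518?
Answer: 2635165575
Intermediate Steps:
(-17627 + D)*(-26106 - 20829) = (-17627 - 38518)*(-26106 - 20829) = -56145*(-46935) = 2635165575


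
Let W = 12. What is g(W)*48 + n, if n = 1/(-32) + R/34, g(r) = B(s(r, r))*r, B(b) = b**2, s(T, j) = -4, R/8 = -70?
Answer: 5004527/544 ≈ 9199.5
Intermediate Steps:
R = -560 (R = 8*(-70) = -560)
g(r) = 16*r (g(r) = (-4)**2*r = 16*r)
n = -8977/544 (n = 1/(-32) - 560/34 = 1*(-1/32) - 560*1/34 = -1/32 - 280/17 = -8977/544 ≈ -16.502)
g(W)*48 + n = (16*12)*48 - 8977/544 = 192*48 - 8977/544 = 9216 - 8977/544 = 5004527/544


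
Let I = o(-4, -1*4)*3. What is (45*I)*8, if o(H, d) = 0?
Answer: 0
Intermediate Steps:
I = 0 (I = 0*3 = 0)
(45*I)*8 = (45*0)*8 = 0*8 = 0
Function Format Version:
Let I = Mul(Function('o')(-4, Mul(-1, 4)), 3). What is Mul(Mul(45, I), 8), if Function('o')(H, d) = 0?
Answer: 0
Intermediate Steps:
I = 0 (I = Mul(0, 3) = 0)
Mul(Mul(45, I), 8) = Mul(Mul(45, 0), 8) = Mul(0, 8) = 0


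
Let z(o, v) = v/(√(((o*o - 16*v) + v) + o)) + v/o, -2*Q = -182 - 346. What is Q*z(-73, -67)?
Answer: 17688/73 - 5896*√6261/2087 ≈ 18.761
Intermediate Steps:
Q = 264 (Q = -(-182 - 346)/2 = -½*(-528) = 264)
z(o, v) = v/o + v/√(o + o² - 15*v) (z(o, v) = v/(√(((o² - 16*v) + v) + o)) + v/o = v/(√((o² - 15*v) + o)) + v/o = v/(√(o + o² - 15*v)) + v/o = v/√(o + o² - 15*v) + v/o = v/o + v/√(o + o² - 15*v))
Q*z(-73, -67) = 264*(-67/(-73) - 67/√(-73 + (-73)² - 15*(-67))) = 264*(-67*(-1/73) - 67/√(-73 + 5329 + 1005)) = 264*(67/73 - 67*√6261/6261) = 17688/73 - 5896*√6261/2087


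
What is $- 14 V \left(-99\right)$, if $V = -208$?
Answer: $-288288$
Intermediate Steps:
$- 14 V \left(-99\right) = \left(-14\right) \left(-208\right) \left(-99\right) = 2912 \left(-99\right) = -288288$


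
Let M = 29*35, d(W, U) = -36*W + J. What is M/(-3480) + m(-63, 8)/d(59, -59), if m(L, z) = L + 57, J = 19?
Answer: -14591/50520 ≈ -0.28882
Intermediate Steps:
d(W, U) = 19 - 36*W (d(W, U) = -36*W + 19 = 19 - 36*W)
M = 1015
m(L, z) = 57 + L
M/(-3480) + m(-63, 8)/d(59, -59) = 1015/(-3480) + (57 - 63)/(19 - 36*59) = 1015*(-1/3480) - 6/(19 - 2124) = -7/24 - 6/(-2105) = -7/24 - 6*(-1/2105) = -7/24 + 6/2105 = -14591/50520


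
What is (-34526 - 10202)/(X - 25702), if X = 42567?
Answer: -44728/16865 ≈ -2.6521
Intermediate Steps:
(-34526 - 10202)/(X - 25702) = (-34526 - 10202)/(42567 - 25702) = -44728/16865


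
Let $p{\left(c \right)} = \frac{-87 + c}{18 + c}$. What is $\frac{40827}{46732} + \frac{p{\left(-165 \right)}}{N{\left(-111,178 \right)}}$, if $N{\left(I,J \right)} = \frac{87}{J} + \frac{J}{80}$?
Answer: $\frac{679628367}{451477852} \approx 1.5053$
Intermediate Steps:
$p{\left(c \right)} = \frac{-87 + c}{18 + c}$
$N{\left(I,J \right)} = \frac{87}{J} + \frac{J}{80}$ ($N{\left(I,J \right)} = \frac{87}{J} + J \frac{1}{80} = \frac{87}{J} + \frac{J}{80}$)
$\frac{40827}{46732} + \frac{p{\left(-165 \right)}}{N{\left(-111,178 \right)}} = \frac{40827}{46732} + \frac{\frac{1}{18 - 165} \left(-87 - 165\right)}{\frac{87}{178} + \frac{1}{80} \cdot 178} = 40827 \cdot \frac{1}{46732} + \frac{\frac{1}{-147} \left(-252\right)}{87 \cdot \frac{1}{178} + \frac{89}{40}} = \frac{40827}{46732} + \frac{\left(- \frac{1}{147}\right) \left(-252\right)}{\frac{87}{178} + \frac{89}{40}} = \frac{40827}{46732} + \frac{12}{7 \cdot \frac{9661}{3560}} = \frac{40827}{46732} + \frac{12}{7} \cdot \frac{3560}{9661} = \frac{40827}{46732} + \frac{42720}{67627} = \frac{679628367}{451477852}$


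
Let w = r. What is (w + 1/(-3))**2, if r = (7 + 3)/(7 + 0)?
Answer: 529/441 ≈ 1.1995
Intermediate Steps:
r = 10/7 ≈ 1.4286
w = 10/7 ≈ 1.4286
(w + 1/(-3))**2 = (10/7 + 1/(-3))**2 = (10/7 - 1/3)**2 = (23/21)**2 = 529/441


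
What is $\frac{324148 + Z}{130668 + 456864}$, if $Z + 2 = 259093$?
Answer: $\frac{194413}{195844} \approx 0.99269$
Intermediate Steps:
$Z = 259091$ ($Z = -2 + 259093 = 259091$)
$\frac{324148 + Z}{130668 + 456864} = \frac{324148 + 259091}{130668 + 456864} = \frac{583239}{587532} = 583239 \cdot \frac{1}{587532} = \frac{194413}{195844}$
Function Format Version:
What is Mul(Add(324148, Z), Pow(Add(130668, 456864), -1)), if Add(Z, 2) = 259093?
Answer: Rational(194413, 195844) ≈ 0.99269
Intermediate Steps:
Z = 259091 (Z = Add(-2, 259093) = 259091)
Mul(Add(324148, Z), Pow(Add(130668, 456864), -1)) = Mul(Add(324148, 259091), Pow(Add(130668, 456864), -1)) = Mul(583239, Pow(587532, -1)) = Mul(583239, Rational(1, 587532)) = Rational(194413, 195844)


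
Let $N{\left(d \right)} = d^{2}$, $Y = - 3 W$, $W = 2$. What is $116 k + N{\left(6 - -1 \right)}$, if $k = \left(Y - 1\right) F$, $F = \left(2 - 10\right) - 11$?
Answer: $15477$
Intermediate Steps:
$Y = -6$ ($Y = \left(-3\right) 2 = -6$)
$F = -19$ ($F = -8 - 11 = -19$)
$k = 133$ ($k = \left(-6 - 1\right) \left(-19\right) = \left(-7\right) \left(-19\right) = 133$)
$116 k + N{\left(6 - -1 \right)} = 116 \cdot 133 + \left(6 - -1\right)^{2} = 15428 + \left(6 + 1\right)^{2} = 15428 + 7^{2} = 15428 + 49 = 15477$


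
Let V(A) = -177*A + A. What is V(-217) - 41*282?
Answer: 26630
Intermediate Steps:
V(A) = -176*A
V(-217) - 41*282 = -176*(-217) - 41*282 = 38192 - 11562 = 26630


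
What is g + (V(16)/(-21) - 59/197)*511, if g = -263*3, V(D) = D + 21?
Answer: -1088843/591 ≈ -1842.4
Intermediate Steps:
V(D) = 21 + D
g = -789
g + (V(16)/(-21) - 59/197)*511 = -789 + ((21 + 16)/(-21) - 59/197)*511 = -789 + (37*(-1/21) - 59*1/197)*511 = -789 + (-37/21 - 59/197)*511 = -789 - 8528/4137*511 = -789 - 622544/591 = -1088843/591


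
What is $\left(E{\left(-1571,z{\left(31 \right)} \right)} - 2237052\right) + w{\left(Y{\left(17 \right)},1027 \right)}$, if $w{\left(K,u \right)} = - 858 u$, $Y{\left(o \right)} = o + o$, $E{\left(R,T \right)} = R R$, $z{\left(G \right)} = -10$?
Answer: $-650177$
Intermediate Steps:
$E{\left(R,T \right)} = R^{2}$
$Y{\left(o \right)} = 2 o$
$\left(E{\left(-1571,z{\left(31 \right)} \right)} - 2237052\right) + w{\left(Y{\left(17 \right)},1027 \right)} = \left(\left(-1571\right)^{2} - 2237052\right) - 881166 = \left(2468041 - 2237052\right) - 881166 = 230989 - 881166 = -650177$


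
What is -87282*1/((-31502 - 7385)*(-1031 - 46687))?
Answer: -4849/103089437 ≈ -4.7037e-5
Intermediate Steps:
-87282*1/((-31502 - 7385)*(-1031 - 46687)) = -87282/((-38887*(-47718))) = -87282/1855609866 = -87282*1/1855609866 = -4849/103089437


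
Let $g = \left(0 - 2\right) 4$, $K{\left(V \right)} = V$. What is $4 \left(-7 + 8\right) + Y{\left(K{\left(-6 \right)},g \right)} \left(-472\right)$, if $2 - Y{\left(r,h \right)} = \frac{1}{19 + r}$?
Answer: $- \frac{11748}{13} \approx -903.69$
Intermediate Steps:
$g = -8$ ($g = \left(-2\right) 4 = -8$)
$Y{\left(r,h \right)} = 2 - \frac{1}{19 + r}$
$4 \left(-7 + 8\right) + Y{\left(K{\left(-6 \right)},g \right)} \left(-472\right) = 4 \left(-7 + 8\right) + \frac{37 + 2 \left(-6\right)}{19 - 6} \left(-472\right) = 4 \cdot 1 + \frac{37 - 12}{13} \left(-472\right) = 4 + \frac{1}{13} \cdot 25 \left(-472\right) = 4 + \frac{25}{13} \left(-472\right) = 4 - \frac{11800}{13} = - \frac{11748}{13}$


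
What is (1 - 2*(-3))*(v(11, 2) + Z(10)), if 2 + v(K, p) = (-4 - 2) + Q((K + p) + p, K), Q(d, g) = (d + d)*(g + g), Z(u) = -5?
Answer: 4529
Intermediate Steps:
Q(d, g) = 4*d*g (Q(d, g) = (2*d)*(2*g) = 4*d*g)
v(K, p) = -8 + 4*K*(K + 2*p) (v(K, p) = -2 + ((-4 - 2) + 4*((K + p) + p)*K) = -2 + (-6 + 4*(K + 2*p)*K) = -2 + (-6 + 4*K*(K + 2*p)) = -8 + 4*K*(K + 2*p))
(1 - 2*(-3))*(v(11, 2) + Z(10)) = (1 - 2*(-3))*((-8 + 4*11*(11 + 2*2)) - 5) = (1 + 6)*((-8 + 4*11*(11 + 4)) - 5) = 7*((-8 + 4*11*15) - 5) = 7*((-8 + 660) - 5) = 7*(652 - 5) = 7*647 = 4529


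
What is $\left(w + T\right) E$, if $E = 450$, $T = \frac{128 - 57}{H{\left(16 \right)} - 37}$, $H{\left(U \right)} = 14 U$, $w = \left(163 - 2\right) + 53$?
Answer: $\frac{18040050}{187} \approx 96471.0$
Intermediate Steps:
$w = 214$ ($w = 161 + 53 = 214$)
$T = \frac{71}{187}$ ($T = \frac{128 - 57}{14 \cdot 16 - 37} = \frac{71}{224 - 37} = \frac{71}{187} \approx 0.37968$)
$\left(w + T\right) E = \left(214 + \frac{71}{187}\right) 450 = \frac{40089}{187} \cdot 450 = \frac{18040050}{187}$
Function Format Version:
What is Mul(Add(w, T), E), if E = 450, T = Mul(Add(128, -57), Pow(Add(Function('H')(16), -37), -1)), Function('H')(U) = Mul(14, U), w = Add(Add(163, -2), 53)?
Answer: Rational(18040050, 187) ≈ 96471.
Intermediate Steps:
w = 214 (w = Add(161, 53) = 214)
T = Rational(71, 187) (T = Mul(Add(128, -57), Pow(Add(Mul(14, 16), -37), -1)) = Mul(71, Pow(Add(224, -37), -1)) = Mul(71, Pow(187, -1)) = Mul(71, Rational(1, 187)) = Rational(71, 187) ≈ 0.37968)
Mul(Add(w, T), E) = Mul(Add(214, Rational(71, 187)), 450) = Mul(Rational(40089, 187), 450) = Rational(18040050, 187)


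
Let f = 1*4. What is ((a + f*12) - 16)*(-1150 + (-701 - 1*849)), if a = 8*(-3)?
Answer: -21600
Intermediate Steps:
f = 4
a = -24
((a + f*12) - 16)*(-1150 + (-701 - 1*849)) = ((-24 + 4*12) - 16)*(-1150 + (-701 - 1*849)) = ((-24 + 48) - 16)*(-1150 + (-701 - 849)) = (24 - 16)*(-1150 - 1550) = 8*(-2700) = -21600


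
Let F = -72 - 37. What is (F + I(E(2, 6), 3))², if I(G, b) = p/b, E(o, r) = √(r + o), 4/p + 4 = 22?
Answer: 8649481/729 ≈ 11865.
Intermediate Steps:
p = 2/9 (p = 4/(-4 + 22) = 4/18 = 4*(1/18) = 2/9 ≈ 0.22222)
E(o, r) = √(o + r)
F = -109
I(G, b) = 2/(9*b)
(F + I(E(2, 6), 3))² = (-109 + (2/9)/3)² = (-109 + (2/9)*(⅓))² = (-109 + 2/27)² = (-2941/27)² = 8649481/729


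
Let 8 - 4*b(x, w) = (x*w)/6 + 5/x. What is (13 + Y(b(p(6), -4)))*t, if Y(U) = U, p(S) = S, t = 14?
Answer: 2653/12 ≈ 221.08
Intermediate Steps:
b(x, w) = 2 - 5/(4*x) - w*x/24 (b(x, w) = 2 - ((x*w)/6 + 5/x)/4 = 2 - ((w*x)*(⅙) + 5/x)/4 = 2 - (w*x/6 + 5/x)/4 = 2 - (5/x + w*x/6)/4 = 2 + (-5/(4*x) - w*x/24) = 2 - 5/(4*x) - w*x/24)
(13 + Y(b(p(6), -4)))*t = (13 + (2 - 5/4/6 - 1/24*(-4)*6))*14 = (13 + (2 - 5/4*⅙ + 1))*14 = (13 + (2 - 5/24 + 1))*14 = (13 + 67/24)*14 = (379/24)*14 = 2653/12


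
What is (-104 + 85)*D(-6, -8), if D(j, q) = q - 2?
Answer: 190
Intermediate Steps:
D(j, q) = -2 + q
(-104 + 85)*D(-6, -8) = (-104 + 85)*(-2 - 8) = -19*(-10) = 190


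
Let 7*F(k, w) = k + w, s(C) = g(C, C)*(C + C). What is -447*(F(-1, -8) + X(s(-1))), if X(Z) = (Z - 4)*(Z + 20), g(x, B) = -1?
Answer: 141699/7 ≈ 20243.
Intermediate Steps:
s(C) = -2*C (s(C) = -(C + C) = -2*C)
F(k, w) = k/7 + w/7 (F(k, w) = (k + w)/7 = k/7 + w/7)
X(Z) = (-4 + Z)*(20 + Z)
-447*(F(-1, -8) + X(s(-1))) = -447*(((⅐)*(-1) + (⅐)*(-8)) + (-80 + (-2*(-1))² + 16*(-2*(-1)))) = -447*((-⅐ - 8/7) + (-80 + 2² + 16*2)) = -447*(-9/7 + (-80 + 4 + 32)) = -447*(-9/7 - 44) = -447*(-317/7) = 141699/7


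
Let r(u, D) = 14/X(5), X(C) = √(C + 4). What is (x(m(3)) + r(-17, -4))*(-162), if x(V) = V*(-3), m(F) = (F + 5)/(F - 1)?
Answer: 1188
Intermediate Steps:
X(C) = √(4 + C)
m(F) = (5 + F)/(-1 + F)
r(u, D) = 14/3 (r(u, D) = 14/(√(4 + 5)) = 14/(√9) = 14/3)
x(V) = -3*V
(x(m(3)) + r(-17, -4))*(-162) = (-3*(5 + 3)/(-1 + 3) + 14/3)*(-162) = (-3*8/2 + 14/3)*(-162) = (-3*4 + 14/3)*(-162) = (-12 + 14/3)*(-162) = -22/3*(-162) = 1188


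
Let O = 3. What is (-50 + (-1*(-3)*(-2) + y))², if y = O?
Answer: 2809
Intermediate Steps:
y = 3
(-50 + (-1*(-3)*(-2) + y))² = (-50 + (-1*(-3)*(-2) + 3))² = (-50 + (3*(-2) + 3))² = (-50 + (-6 + 3))² = (-50 - 3)² = (-53)² = 2809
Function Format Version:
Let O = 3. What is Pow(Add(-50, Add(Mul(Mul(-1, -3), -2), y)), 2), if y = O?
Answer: 2809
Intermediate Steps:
y = 3
Pow(Add(-50, Add(Mul(Mul(-1, -3), -2), y)), 2) = Pow(Add(-50, Add(Mul(Mul(-1, -3), -2), 3)), 2) = Pow(Add(-50, Add(Mul(3, -2), 3)), 2) = Pow(Add(-50, Add(-6, 3)), 2) = Pow(Add(-50, -3), 2) = Pow(-53, 2) = 2809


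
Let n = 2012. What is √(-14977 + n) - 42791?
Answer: -42791 + I*√12965 ≈ -42791.0 + 113.86*I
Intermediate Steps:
√(-14977 + n) - 42791 = √(-14977 + 2012) - 42791 = √(-12965) - 42791 = I*√12965 - 42791 = -42791 + I*√12965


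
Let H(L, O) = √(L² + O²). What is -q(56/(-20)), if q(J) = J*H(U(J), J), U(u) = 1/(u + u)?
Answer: √154289/50 ≈ 7.8559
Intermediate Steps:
U(u) = 1/(2*u)
q(J) = J*√(J² + 1/(4*J²)) (q(J) = J*√((1/(2*J))² + J²) = J*√(1/(4*J²) + J²) = J*√(J² + 1/(4*J²)))
-q(56/(-20)) = -56/(-20)*√((1 + 4*(56/(-20))⁴)/(56/(-20))²)/2 = -56*(-1/20)*√((1 + 4*(56*(-1/20))⁴)/(56*(-1/20))²)/2 = -(-14)*√((1 + 4*(-14/5)⁴)/(-14/5)²)/(2*5) = -(-14)*√(25*(1 + 4*(38416/625))/196)/(2*5) = -(-14)*√(25*(1 + 153664/625)/196)/(2*5) = -(-14)*√((25/196)*(154289/625))/(2*5) = -(-14)*√(154289/4900)/(2*5) = -(-14)*√154289/70/(2*5) = -(-1)*√154289/50 = √154289/50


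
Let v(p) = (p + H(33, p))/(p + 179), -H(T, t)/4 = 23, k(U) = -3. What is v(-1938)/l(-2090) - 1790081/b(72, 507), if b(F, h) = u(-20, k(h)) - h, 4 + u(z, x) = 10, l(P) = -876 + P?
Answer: 4669599417842/1306907097 ≈ 3573.0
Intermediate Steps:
u(z, x) = 6 (u(z, x) = -4 + 10 = 6)
H(T, t) = -92 (H(T, t) = -4*23 = -92)
b(F, h) = 6 - h
v(p) = (-92 + p)/(179 + p) (v(p) = (p - 92)/(p + 179) = (-92 + p)/(179 + p))
v(-1938)/l(-2090) - 1790081/b(72, 507) = ((-92 - 1938)/(179 - 1938))/(-876 - 2090) - 1790081/(6 - 1*507) = (-2030/(-1759))/(-2966) - 1790081/(6 - 507) = -1/1759*(-2030)*(-1/2966) - 1790081/(-501) = (2030/1759)*(-1/2966) - 1790081*(-1/501) = -1015/2608597 + 1790081/501 = 4669599417842/1306907097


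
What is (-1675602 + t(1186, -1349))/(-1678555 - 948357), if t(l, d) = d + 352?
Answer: 1676599/2626912 ≈ 0.63824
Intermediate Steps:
t(l, d) = 352 + d
(-1675602 + t(1186, -1349))/(-1678555 - 948357) = (-1675602 + (352 - 1349))/(-1678555 - 948357) = (-1675602 - 997)/(-2626912) = -1676599*(-1/2626912) = 1676599/2626912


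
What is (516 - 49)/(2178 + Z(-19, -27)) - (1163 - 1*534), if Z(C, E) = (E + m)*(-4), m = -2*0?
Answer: -1437427/2286 ≈ -628.80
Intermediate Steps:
m = 0
Z(C, E) = -4*E (Z(C, E) = (E + 0)*(-4) = E*(-4) = -4*E)
(516 - 49)/(2178 + Z(-19, -27)) - (1163 - 1*534) = (516 - 49)/(2178 - 4*(-27)) - (1163 - 1*534) = 467/(2178 + 108) - (1163 - 534) = 467/2286 - 1*629 = 467*(1/2286) - 629 = 467/2286 - 629 = -1437427/2286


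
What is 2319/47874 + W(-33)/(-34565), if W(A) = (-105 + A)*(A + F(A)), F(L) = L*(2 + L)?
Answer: 441380141/110317654 ≈ 4.0010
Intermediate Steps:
W(A) = (-105 + A)*(A + A*(2 + A))
2319/47874 + W(-33)/(-34565) = 2319/47874 - 33*(-315 + (-33)² - 102*(-33))/(-34565) = 2319*(1/47874) - 33*(-315 + 1089 + 3366)*(-1/34565) = 773/15958 - 33*4140*(-1/34565) = 773/15958 - 136620*(-1/34565) = 773/15958 + 27324/6913 = 441380141/110317654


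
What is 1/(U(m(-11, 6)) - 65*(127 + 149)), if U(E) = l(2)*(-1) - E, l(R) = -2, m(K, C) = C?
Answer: -1/17944 ≈ -5.5729e-5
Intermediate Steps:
U(E) = 2 - E (U(E) = -2*(-1) - E = 2 - E)
1/(U(m(-11, 6)) - 65*(127 + 149)) = 1/((2 - 1*6) - 65*(127 + 149)) = 1/((2 - 6) - 65*276) = 1/(-4 - 17940) = 1/(-17944) = -1/17944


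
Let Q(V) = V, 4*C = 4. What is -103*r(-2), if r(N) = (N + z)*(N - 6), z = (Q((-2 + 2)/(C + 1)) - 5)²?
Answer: 18952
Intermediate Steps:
C = 1 (C = (¼)*4 = 1)
z = 25 (z = ((-2 + 2)/(1 + 1) - 5)² = (0/2 - 5)² = (0*(½) - 5)² = (0 - 5)² = (-5)² = 25)
r(N) = (-6 + N)*(25 + N) (r(N) = (N + 25)*(N - 6) = (25 + N)*(-6 + N) = (-6 + N)*(25 + N))
-103*r(-2) = -103*(-150 + (-2)² + 19*(-2)) = -103*(-150 + 4 - 38) = -103*(-184) = 18952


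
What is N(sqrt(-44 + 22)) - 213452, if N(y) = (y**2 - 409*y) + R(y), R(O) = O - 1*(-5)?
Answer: -213469 - 408*I*sqrt(22) ≈ -2.1347e+5 - 1913.7*I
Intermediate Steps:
R(O) = 5 + O (R(O) = O + 5 = 5 + O)
N(y) = 5 + y**2 - 408*y (N(y) = (y**2 - 409*y) + (5 + y) = 5 + y**2 - 408*y)
N(sqrt(-44 + 22)) - 213452 = (5 + (sqrt(-44 + 22))**2 - 408*sqrt(-44 + 22)) - 213452 = (5 + (sqrt(-22))**2 - 408*I*sqrt(22)) - 213452 = (5 + (I*sqrt(22))**2 - 408*I*sqrt(22)) - 213452 = (5 - 22 - 408*I*sqrt(22)) - 213452 = (-17 - 408*I*sqrt(22)) - 213452 = -213469 - 408*I*sqrt(22)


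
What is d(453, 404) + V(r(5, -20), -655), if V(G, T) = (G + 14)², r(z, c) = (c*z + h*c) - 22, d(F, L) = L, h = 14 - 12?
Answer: 22308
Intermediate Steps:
h = 2
r(z, c) = -22 + 2*c + c*z (r(z, c) = (c*z + 2*c) - 22 = (2*c + c*z) - 22 = -22 + 2*c + c*z)
V(G, T) = (14 + G)²
d(453, 404) + V(r(5, -20), -655) = 404 + (14 + (-22 + 2*(-20) - 20*5))² = 404 + (14 + (-22 - 40 - 100))² = 404 + (14 - 162)² = 404 + (-148)² = 404 + 21904 = 22308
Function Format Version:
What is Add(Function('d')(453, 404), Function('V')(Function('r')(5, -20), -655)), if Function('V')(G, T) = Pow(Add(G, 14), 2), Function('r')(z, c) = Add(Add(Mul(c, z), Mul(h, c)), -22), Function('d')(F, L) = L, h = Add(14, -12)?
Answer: 22308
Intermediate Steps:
h = 2
Function('r')(z, c) = Add(-22, Mul(2, c), Mul(c, z)) (Function('r')(z, c) = Add(Add(Mul(c, z), Mul(2, c)), -22) = Add(Add(Mul(2, c), Mul(c, z)), -22) = Add(-22, Mul(2, c), Mul(c, z)))
Function('V')(G, T) = Pow(Add(14, G), 2)
Add(Function('d')(453, 404), Function('V')(Function('r')(5, -20), -655)) = Add(404, Pow(Add(14, Add(-22, Mul(2, -20), Mul(-20, 5))), 2)) = Add(404, Pow(Add(14, Add(-22, -40, -100)), 2)) = Add(404, Pow(Add(14, -162), 2)) = Add(404, Pow(-148, 2)) = Add(404, 21904) = 22308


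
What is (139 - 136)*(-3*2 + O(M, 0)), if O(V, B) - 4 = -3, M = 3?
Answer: -15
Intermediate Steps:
O(V, B) = 1 (O(V, B) = 4 - 3 = 1)
(139 - 136)*(-3*2 + O(M, 0)) = (139 - 136)*(-3*2 + 1) = 3*(-6 + 1) = 3*(-5) = -15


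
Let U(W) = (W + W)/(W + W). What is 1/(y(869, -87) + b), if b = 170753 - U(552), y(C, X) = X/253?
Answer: 253/43200169 ≈ 5.8565e-6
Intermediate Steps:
U(W) = 1 (U(W) = (2*W)/((2*W)) = (2*W)*(1/(2*W)) = 1)
y(C, X) = X/253 (y(C, X) = X*(1/253) = X/253)
b = 170752 (b = 170753 - 1*1 = 170753 - 1 = 170752)
1/(y(869, -87) + b) = 1/((1/253)*(-87) + 170752) = 1/(-87/253 + 170752) = 1/(43200169/253) = 253/43200169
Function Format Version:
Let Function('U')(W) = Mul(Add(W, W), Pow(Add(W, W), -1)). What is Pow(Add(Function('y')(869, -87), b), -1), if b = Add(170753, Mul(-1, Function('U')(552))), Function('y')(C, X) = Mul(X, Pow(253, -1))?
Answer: Rational(253, 43200169) ≈ 5.8565e-6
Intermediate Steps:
Function('U')(W) = 1 (Function('U')(W) = Mul(Mul(2, W), Pow(Mul(2, W), -1)) = Mul(Mul(2, W), Mul(Rational(1, 2), Pow(W, -1))) = 1)
Function('y')(C, X) = Mul(Rational(1, 253), X) (Function('y')(C, X) = Mul(X, Rational(1, 253)) = Mul(Rational(1, 253), X))
b = 170752 (b = Add(170753, Mul(-1, 1)) = Add(170753, -1) = 170752)
Pow(Add(Function('y')(869, -87), b), -1) = Pow(Add(Mul(Rational(1, 253), -87), 170752), -1) = Pow(Add(Rational(-87, 253), 170752), -1) = Pow(Rational(43200169, 253), -1) = Rational(253, 43200169)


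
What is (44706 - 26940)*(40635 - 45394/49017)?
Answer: 11795205094722/16339 ≈ 7.2190e+8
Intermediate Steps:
(44706 - 26940)*(40635 - 45394/49017) = 17766*(40635 - 45394*1/49017) = 17766*(40635 - 45394/49017) = 17766*(1991760401/49017) = 11795205094722/16339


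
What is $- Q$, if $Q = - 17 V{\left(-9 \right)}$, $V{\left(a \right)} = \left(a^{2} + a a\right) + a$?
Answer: $2601$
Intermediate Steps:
$V{\left(a \right)} = a + 2 a^{2}$ ($V{\left(a \right)} = \left(a^{2} + a^{2}\right) + a = 2 a^{2} + a = a + 2 a^{2}$)
$Q = -2601$ ($Q = - 17 \left(- 9 \left(1 + 2 \left(-9\right)\right)\right) = - 17 \left(- 9 \left(1 - 18\right)\right) = - 17 \left(\left(-9\right) \left(-17\right)\right) = \left(-17\right) 153 = -2601$)
$- Q = \left(-1\right) \left(-2601\right) = 2601$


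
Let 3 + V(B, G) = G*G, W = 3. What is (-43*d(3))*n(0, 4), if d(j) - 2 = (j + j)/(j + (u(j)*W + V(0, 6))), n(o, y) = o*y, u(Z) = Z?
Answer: 0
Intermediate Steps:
V(B, G) = -3 + G**2 (V(B, G) = -3 + G*G = -3 + G**2)
d(j) = 2 + 2*j/(33 + 4*j) (d(j) = 2 + (j + j)/(j + (j*3 + (-3 + 6**2))) = 2 + (2*j)/(j + (3*j + (-3 + 36))) = 2 + (2*j)/(j + (3*j + 33)) = 2 + (2*j)/(j + (33 + 3*j)) = 2 + (2*j)/(33 + 4*j) = 2 + 2*j/(33 + 4*j))
(-43*d(3))*n(0, 4) = (-86*(33 + 5*3)/(33 + 4*3))*(0*4) = -86*(33 + 15)/(33 + 12)*0 = -86*48/45*0 = -43*32/15*0 = -1376/15*0 = 0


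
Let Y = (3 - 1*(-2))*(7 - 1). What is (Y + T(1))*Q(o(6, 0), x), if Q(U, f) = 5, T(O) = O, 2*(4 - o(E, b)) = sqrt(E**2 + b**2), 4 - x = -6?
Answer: 155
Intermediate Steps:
x = 10 (x = 4 - 1*(-6) = 4 + 6 = 10)
o(E, b) = 4 - sqrt(E**2 + b**2)/2
Y = 30 (Y = (3 + 2)*6 = 5*6 = 30)
(Y + T(1))*Q(o(6, 0), x) = (30 + 1)*5 = 31*5 = 155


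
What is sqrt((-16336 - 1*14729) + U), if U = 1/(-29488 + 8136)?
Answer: I*sqrt(3540694764778)/10676 ≈ 176.25*I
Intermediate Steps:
U = -1/21352 (U = 1/(-21352) = -1/21352 ≈ -4.6834e-5)
sqrt((-16336 - 1*14729) + U) = sqrt((-16336 - 1*14729) - 1/21352) = sqrt((-16336 - 14729) - 1/21352) = sqrt(-31065 - 1/21352) = sqrt(-663299881/21352) = I*sqrt(3540694764778)/10676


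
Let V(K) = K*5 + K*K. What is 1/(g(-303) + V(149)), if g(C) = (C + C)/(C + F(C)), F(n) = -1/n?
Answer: 45904/1053404993 ≈ 4.3577e-5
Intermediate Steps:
g(C) = 2*C/(C - 1/C) (g(C) = (C + C)/(C - 1/C) = (2*C)/(C - 1/C) = 2*C/(C - 1/C))
V(K) = K² + 5*K (V(K) = 5*K + K² = K² + 5*K)
1/(g(-303) + V(149)) = 1/(2*(-303)²/(-1 + (-303)²) + 149*(5 + 149)) = 1/(2*91809/(-1 + 91809) + 149*154) = 1/(2*91809/91808 + 22946) = 1/(2*91809*(1/91808) + 22946) = 1/(91809/45904 + 22946) = 1/(1053404993/45904) = 45904/1053404993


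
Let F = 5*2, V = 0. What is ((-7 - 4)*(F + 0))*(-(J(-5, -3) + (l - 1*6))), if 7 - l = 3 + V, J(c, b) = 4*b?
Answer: -1540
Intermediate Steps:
l = 4 (l = 7 - (3 + 0) = 7 - 1*3 = 7 - 3 = 4)
F = 10
((-7 - 4)*(F + 0))*(-(J(-5, -3) + (l - 1*6))) = ((-7 - 4)*(10 + 0))*(-(4*(-3) + (4 - 1*6))) = (-11*10)*(-(-12 + (4 - 6))) = -(-110)*(-12 - 2) = -(-110)*(-14) = -110*14 = -1540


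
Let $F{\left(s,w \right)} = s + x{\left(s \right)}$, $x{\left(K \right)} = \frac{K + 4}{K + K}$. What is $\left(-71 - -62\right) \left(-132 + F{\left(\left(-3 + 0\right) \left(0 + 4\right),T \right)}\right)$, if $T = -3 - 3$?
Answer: $1293$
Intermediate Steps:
$x{\left(K \right)} = \frac{4 + K}{2 K}$
$T = -6$ ($T = -3 - 3 = -6$)
$F{\left(s,w \right)} = s + \frac{4 + s}{2 s}$
$\left(-71 - -62\right) \left(-132 + F{\left(\left(-3 + 0\right) \left(0 + 4\right),T \right)}\right) = \left(-71 - -62\right) \left(-132 + \left(\frac{1}{2} + \left(-3 + 0\right) \left(0 + 4\right) + \frac{2}{\left(-3 + 0\right) \left(0 + 4\right)}\right)\right) = \left(-71 + 62\right) \left(-132 + \left(\frac{1}{2} - 12 + \frac{2}{\left(-3\right) 4}\right)\right) = - 9 \left(-132 + \left(\frac{1}{2} - 12 + \frac{2}{-12}\right)\right) = - 9 \left(-132 + \left(\frac{1}{2} - 12 + 2 \left(- \frac{1}{12}\right)\right)\right) = - 9 \left(-132 - \frac{35}{3}\right) = \left(-9\right) \left(- \frac{431}{3}\right) = 1293$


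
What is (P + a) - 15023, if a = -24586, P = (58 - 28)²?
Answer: -38709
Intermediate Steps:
P = 900 (P = 30² = 900)
(P + a) - 15023 = (900 - 24586) - 15023 = -23686 - 15023 = -38709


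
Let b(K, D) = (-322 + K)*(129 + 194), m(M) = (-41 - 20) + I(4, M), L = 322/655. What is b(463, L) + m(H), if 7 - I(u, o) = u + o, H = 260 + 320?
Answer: 44905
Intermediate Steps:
L = 322/655 (L = 322*(1/655) = 322/655 ≈ 0.49160)
H = 580
I(u, o) = 7 - o - u (I(u, o) = 7 - (u + o) = 7 - (o + u) = 7 + (-o - u) = 7 - o - u)
m(M) = -58 - M (m(M) = (-41 - 20) + (7 - M - 1*4) = -61 + (7 - M - 4) = -61 + (3 - M) = -58 - M)
b(K, D) = -104006 + 323*K (b(K, D) = (-322 + K)*323 = -104006 + 323*K)
b(463, L) + m(H) = (-104006 + 323*463) + (-58 - 1*580) = (-104006 + 149549) + (-58 - 580) = 45543 - 638 = 44905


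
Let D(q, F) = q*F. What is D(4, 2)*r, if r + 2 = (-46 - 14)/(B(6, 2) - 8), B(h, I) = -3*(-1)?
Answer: 80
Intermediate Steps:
D(q, F) = F*q
B(h, I) = 3
r = 10 (r = -2 + (-46 - 14)/(3 - 8) = -2 - 60/(-5) = -2 - 60*(-1/5) = -2 + 12 = 10)
D(4, 2)*r = (2*4)*10 = 8*10 = 80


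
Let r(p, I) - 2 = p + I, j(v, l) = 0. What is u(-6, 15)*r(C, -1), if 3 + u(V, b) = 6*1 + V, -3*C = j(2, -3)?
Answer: -3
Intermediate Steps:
C = 0 (C = -1/3*0 = 0)
u(V, b) = 3 + V (u(V, b) = -3 + (6*1 + V) = -3 + (6 + V) = 3 + V)
r(p, I) = 2 + I + p (r(p, I) = 2 + (p + I) = 2 + (I + p) = 2 + I + p)
u(-6, 15)*r(C, -1) = (3 - 6)*(2 - 1 + 0) = -3*1 = -3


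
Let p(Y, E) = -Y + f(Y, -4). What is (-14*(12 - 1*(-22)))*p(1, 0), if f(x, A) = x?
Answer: 0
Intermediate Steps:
p(Y, E) = 0 (p(Y, E) = -Y + Y = 0)
(-14*(12 - 1*(-22)))*p(1, 0) = -14*(12 - 1*(-22))*0 = -14*(12 + 22)*0 = -14*34*0 = -476*0 = 0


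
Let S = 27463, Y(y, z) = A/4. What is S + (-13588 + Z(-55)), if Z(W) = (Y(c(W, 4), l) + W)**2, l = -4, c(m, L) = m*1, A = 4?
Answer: 16791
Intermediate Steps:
c(m, L) = m
Y(y, z) = 1 (Y(y, z) = 4/4 = 4*(1/4) = 1)
Z(W) = (1 + W)**2
S + (-13588 + Z(-55)) = 27463 + (-13588 + (1 - 55)**2) = 27463 + (-13588 + (-54)**2) = 27463 + (-13588 + 2916) = 27463 - 10672 = 16791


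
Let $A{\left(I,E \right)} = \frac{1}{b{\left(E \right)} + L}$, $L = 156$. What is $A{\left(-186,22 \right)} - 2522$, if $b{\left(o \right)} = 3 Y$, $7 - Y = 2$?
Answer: $- \frac{431261}{171} \approx -2522.0$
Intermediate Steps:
$Y = 5$ ($Y = 7 - 2 = 5$)
$b{\left(o \right)} = 15$ ($b{\left(o \right)} = 3 \cdot 5 = 15$)
$A{\left(I,E \right)} = \frac{1}{171}$ ($A{\left(I,E \right)} = \frac{1}{15 + 156} = \frac{1}{171}$)
$A{\left(-186,22 \right)} - 2522 = \frac{1}{171} - 2522 = - \frac{431261}{171}$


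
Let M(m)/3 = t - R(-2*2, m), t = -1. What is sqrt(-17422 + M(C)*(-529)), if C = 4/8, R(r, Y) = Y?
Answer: I*sqrt(60166)/2 ≈ 122.64*I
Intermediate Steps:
C = 1/2 (C = 4*(1/8) = 1/2 ≈ 0.50000)
M(m) = -3 - 3*m (M(m) = 3*(-1 - m) = -3 - 3*m)
sqrt(-17422 + M(C)*(-529)) = sqrt(-17422 + (-3 - 3*1/2)*(-529)) = sqrt(-17422 + (-3 - 3/2)*(-529)) = sqrt(-17422 - 9/2*(-529)) = sqrt(-17422 + 4761/2) = sqrt(-30083/2) = I*sqrt(60166)/2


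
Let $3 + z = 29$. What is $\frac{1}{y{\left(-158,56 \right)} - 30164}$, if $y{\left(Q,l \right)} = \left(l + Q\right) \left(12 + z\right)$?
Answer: $- \frac{1}{34040} \approx -2.9377 \cdot 10^{-5}$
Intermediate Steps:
$z = 26$ ($z = -3 + 29 = 26$)
$y{\left(Q,l \right)} = 38 Q + 38 l$ ($y{\left(Q,l \right)} = \left(l + Q\right) \left(12 + 26\right) = \left(Q + l\right) 38 = 38 Q + 38 l$)
$\frac{1}{y{\left(-158,56 \right)} - 30164} = \frac{1}{\left(38 \left(-158\right) + 38 \cdot 56\right) - 30164} = \frac{1}{\left(-6004 + 2128\right) - 30164} = \frac{1}{-3876 - 30164} = \frac{1}{-34040} = - \frac{1}{34040}$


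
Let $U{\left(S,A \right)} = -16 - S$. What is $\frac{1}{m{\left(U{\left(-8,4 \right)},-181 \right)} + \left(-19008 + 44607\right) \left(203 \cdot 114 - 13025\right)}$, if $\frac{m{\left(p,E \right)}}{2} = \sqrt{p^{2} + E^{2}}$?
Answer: $\frac{258985083}{67073273216385589} - \frac{10 \sqrt{1313}}{67073273216385589} \approx 3.8612 \cdot 10^{-9}$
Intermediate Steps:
$m{\left(p,E \right)} = 2 \sqrt{E^{2} + p^{2}}$ ($m{\left(p,E \right)} = 2 \sqrt{p^{2} + E^{2}} = 2 \sqrt{E^{2} + p^{2}}$)
$\frac{1}{m{\left(U{\left(-8,4 \right)},-181 \right)} + \left(-19008 + 44607\right) \left(203 \cdot 114 - 13025\right)} = \frac{1}{2 \sqrt{\left(-181\right)^{2} + \left(-16 - -8\right)^{2}} + \left(-19008 + 44607\right) \left(203 \cdot 114 - 13025\right)} = \frac{1}{2 \sqrt{32761 + \left(-16 + 8\right)^{2}} + 25599 \left(23142 - 13025\right)} = \frac{1}{2 \sqrt{32761 + \left(-8\right)^{2}} + 25599 \cdot 10117} = \frac{1}{2 \sqrt{32761 + 64} + 258985083} = \frac{1}{2 \sqrt{32825} + 258985083} = \frac{1}{2 \cdot 5 \sqrt{1313} + 258985083} = \frac{1}{10 \sqrt{1313} + 258985083} = \frac{1}{258985083 + 10 \sqrt{1313}}$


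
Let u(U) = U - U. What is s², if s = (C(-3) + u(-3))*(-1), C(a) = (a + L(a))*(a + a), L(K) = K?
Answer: 1296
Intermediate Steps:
u(U) = 0
C(a) = 4*a² (C(a) = (a + a)*(a + a) = (2*a)*(2*a) = 4*a²)
s = -36 (s = (4*(-3)² + 0)*(-1) = (4*9 + 0)*(-1) = (36 + 0)*(-1) = 36*(-1) = -36)
s² = (-36)² = 1296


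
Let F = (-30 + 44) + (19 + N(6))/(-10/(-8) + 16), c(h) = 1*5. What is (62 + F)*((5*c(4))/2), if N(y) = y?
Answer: 66800/69 ≈ 968.12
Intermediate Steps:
c(h) = 5
F = 1066/69 (F = (-30 + 44) + (19 + 6)/(-10/(-8) + 16) = 14 + 25/(-10*(-⅛) + 16) = 14 + 25/(5/4 + 16) = 14 + 25/(69/4) = 14 + 25*(4/69) = 14 + 100/69 = 1066/69 ≈ 15.449)
(62 + F)*((5*c(4))/2) = (62 + 1066/69)*((5*5)/2) = 5344*(25*(½))/69 = (5344/69)*(25/2) = 66800/69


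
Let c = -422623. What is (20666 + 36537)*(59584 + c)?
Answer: -20766919917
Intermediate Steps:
(20666 + 36537)*(59584 + c) = (20666 + 36537)*(59584 - 422623) = 57203*(-363039) = -20766919917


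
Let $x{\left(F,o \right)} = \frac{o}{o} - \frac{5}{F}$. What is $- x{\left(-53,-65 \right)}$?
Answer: $- \frac{58}{53} \approx -1.0943$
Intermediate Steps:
$x{\left(F,o \right)} = 1 - \frac{5}{F}$
$- x{\left(-53,-65 \right)} = - \frac{-5 - 53}{-53} = - \frac{\left(-1\right) \left(-58\right)}{53} = \left(-1\right) \frac{58}{53} = - \frac{58}{53}$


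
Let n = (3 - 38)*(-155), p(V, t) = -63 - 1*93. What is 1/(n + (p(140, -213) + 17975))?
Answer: 1/23244 ≈ 4.3022e-5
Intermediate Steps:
p(V, t) = -156 (p(V, t) = -63 - 93 = -156)
n = 5425 (n = -35*(-155) = 5425)
1/(n + (p(140, -213) + 17975)) = 1/(5425 + (-156 + 17975)) = 1/(5425 + 17819) = 1/23244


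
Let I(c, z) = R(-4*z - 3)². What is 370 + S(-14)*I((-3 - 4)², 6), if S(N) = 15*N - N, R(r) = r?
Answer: -142514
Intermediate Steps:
S(N) = 14*N
I(c, z) = (-3 - 4*z)² (I(c, z) = (-4*z - 3)² = (-3 - 4*z)²)
370 + S(-14)*I((-3 - 4)², 6) = 370 + (14*(-14))*(3 + 4*6)² = 370 - 196*(3 + 24)² = 370 - 196*27² = 370 - 196*729 = 370 - 142884 = -142514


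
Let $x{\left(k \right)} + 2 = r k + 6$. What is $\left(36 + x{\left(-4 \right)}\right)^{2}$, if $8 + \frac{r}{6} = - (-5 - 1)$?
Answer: $7744$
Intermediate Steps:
$r = -12$ ($r = -48 + 6 \left(- (-5 - 1)\right) = -48 + 6 \left(\left(-1\right) \left(-6\right)\right) = -48 + 6 \cdot 6 = -48 + 36 = -12$)
$x{\left(k \right)} = 4 - 12 k$ ($x{\left(k \right)} = -2 - \left(-6 + 12 k\right) = 4 - 12 k$)
$\left(36 + x{\left(-4 \right)}\right)^{2} = \left(36 + \left(4 - -48\right)\right)^{2} = \left(36 + \left(4 + 48\right)\right)^{2} = \left(36 + 52\right)^{2} = 88^{2} = 7744$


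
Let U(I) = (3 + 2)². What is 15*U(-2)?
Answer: 375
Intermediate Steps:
U(I) = 25 (U(I) = 5² = 25)
15*U(-2) = 15*25 = 375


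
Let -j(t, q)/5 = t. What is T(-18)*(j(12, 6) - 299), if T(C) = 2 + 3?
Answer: -1795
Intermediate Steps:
T(C) = 5
j(t, q) = -5*t
T(-18)*(j(12, 6) - 299) = 5*(-5*12 - 299) = 5*(-60 - 299) = 5*(-359) = -1795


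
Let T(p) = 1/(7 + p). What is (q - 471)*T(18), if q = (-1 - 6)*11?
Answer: -548/25 ≈ -21.920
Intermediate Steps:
q = -77 (q = -7*11 = -77)
(q - 471)*T(18) = (-77 - 471)/(7 + 18) = -548/25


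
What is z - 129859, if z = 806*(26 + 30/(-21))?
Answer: -770381/7 ≈ -1.1005e+5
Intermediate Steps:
z = 138632/7 (z = 806*(26 + 30*(-1/21)) = 806*(26 - 10/7) = 806*(172/7) = 138632/7 ≈ 19805.)
z - 129859 = 138632/7 - 129859 = -770381/7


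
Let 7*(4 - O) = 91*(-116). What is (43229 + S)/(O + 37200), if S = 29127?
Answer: 18089/9678 ≈ 1.8691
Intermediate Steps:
O = 1512 (O = 4 - 13*(-116) = 4 - ⅐*(-10556) = 4 + 1508 = 1512)
(43229 + S)/(O + 37200) = (43229 + 29127)/(1512 + 37200) = 72356/38712 = 72356*(1/38712) = 18089/9678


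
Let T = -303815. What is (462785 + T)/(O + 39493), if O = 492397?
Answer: 15897/53189 ≈ 0.29888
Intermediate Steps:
(462785 + T)/(O + 39493) = (462785 - 303815)/(492397 + 39493) = 158970/531890 = 158970*(1/531890) = 15897/53189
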